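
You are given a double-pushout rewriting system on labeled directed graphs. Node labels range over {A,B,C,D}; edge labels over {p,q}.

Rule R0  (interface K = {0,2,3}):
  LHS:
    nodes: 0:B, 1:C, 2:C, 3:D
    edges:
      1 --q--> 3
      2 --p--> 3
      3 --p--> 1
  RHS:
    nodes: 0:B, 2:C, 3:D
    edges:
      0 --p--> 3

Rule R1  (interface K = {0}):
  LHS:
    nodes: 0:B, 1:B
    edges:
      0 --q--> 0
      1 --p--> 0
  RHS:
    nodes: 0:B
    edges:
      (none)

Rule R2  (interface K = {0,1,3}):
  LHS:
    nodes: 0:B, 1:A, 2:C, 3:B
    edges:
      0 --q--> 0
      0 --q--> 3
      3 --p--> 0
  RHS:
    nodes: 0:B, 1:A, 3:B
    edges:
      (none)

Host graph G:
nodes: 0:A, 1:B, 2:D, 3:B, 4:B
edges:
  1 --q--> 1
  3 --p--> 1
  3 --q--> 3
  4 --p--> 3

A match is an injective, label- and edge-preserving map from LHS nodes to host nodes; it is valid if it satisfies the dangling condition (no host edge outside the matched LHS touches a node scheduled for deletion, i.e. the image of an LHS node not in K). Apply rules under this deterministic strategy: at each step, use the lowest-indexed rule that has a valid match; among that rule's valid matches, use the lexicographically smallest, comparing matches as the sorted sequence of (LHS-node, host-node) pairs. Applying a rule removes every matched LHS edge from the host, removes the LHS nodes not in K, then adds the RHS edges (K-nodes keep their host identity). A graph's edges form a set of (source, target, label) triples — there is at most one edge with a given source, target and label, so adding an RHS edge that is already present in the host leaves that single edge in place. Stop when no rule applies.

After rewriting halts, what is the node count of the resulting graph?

start.  V:5 E:4  edges: 1-q->1 3-p->1 3-q->3 4-p->3
1. fire R1 via {0↦3, 1↦4}  →  V:4 E:2  edges: 1-q->1 3-p->1
2. fire R1 via {0↦1, 1↦3}  →  V:3 E:0  edges: ∅
halt: no rule applies after step 2
NF nodes: {0:A, 1:B, 2:D}

Answer: 3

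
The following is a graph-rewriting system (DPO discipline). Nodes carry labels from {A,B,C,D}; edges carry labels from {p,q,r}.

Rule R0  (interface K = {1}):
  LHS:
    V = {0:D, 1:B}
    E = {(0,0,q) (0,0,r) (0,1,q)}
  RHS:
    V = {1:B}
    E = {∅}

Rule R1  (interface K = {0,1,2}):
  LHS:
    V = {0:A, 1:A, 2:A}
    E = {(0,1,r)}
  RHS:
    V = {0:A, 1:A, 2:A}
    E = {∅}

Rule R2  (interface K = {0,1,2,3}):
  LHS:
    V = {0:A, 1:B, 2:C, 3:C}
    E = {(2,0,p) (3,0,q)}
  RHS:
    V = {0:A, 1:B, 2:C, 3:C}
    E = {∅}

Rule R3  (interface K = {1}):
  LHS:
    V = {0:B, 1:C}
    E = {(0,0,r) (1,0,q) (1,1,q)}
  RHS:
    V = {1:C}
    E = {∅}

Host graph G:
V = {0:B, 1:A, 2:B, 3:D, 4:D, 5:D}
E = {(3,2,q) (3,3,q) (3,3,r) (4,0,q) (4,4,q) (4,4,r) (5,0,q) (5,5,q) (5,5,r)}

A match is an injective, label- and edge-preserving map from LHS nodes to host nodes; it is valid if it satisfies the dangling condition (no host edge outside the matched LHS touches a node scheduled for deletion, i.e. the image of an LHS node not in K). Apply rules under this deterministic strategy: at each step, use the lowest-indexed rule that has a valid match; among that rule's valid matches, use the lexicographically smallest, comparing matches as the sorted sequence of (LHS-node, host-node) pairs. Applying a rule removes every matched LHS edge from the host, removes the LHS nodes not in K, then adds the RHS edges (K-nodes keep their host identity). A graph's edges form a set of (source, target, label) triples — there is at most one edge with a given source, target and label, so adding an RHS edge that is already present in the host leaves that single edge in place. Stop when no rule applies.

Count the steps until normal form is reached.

Answer: 3

Steps:
[0] host  ⇒  6 nodes, 9 edges  {3-q->2 3-q->3 3-r->3 4-q->0 4-q->4 4-r->4 5-q->0 5-q->5 5-r->5}
[1] R0 @ {0↦3, 1↦2}  ⇒  5 nodes, 6 edges  {4-q->0 4-q->4 4-r->4 5-q->0 5-q->5 5-r->5}
[2] R0 @ {0↦4, 1↦0}  ⇒  4 nodes, 3 edges  {5-q->0 5-q->5 5-r->5}
[3] R0 @ {0↦5, 1↦0}  ⇒  3 nodes, 0 edges  {∅}
final graph: no rule applies after step 3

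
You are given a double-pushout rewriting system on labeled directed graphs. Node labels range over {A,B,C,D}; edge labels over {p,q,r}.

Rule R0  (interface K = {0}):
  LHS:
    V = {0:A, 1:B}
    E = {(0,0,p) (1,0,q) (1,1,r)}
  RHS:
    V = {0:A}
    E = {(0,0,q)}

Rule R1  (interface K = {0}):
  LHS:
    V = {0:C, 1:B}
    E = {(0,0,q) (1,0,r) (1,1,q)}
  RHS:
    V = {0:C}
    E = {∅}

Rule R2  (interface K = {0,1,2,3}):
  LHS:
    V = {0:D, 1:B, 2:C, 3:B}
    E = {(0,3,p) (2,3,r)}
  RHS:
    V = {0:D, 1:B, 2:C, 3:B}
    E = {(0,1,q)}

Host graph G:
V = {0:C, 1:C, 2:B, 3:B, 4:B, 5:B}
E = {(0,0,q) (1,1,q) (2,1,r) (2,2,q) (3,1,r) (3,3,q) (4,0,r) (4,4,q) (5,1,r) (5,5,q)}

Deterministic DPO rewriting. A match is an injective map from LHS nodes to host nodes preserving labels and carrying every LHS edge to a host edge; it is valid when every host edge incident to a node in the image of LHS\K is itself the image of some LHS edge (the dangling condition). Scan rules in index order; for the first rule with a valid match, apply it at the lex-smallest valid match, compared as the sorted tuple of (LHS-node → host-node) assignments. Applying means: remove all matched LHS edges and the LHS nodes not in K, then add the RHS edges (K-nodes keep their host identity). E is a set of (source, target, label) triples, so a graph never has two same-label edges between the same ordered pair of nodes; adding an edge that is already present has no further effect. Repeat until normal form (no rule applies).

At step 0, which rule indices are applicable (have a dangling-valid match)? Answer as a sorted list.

R0: no valid match — LHS pattern not found
R1: 4 valid matches — {0↦0, 1↦4}, {0↦1, 1↦2}, {0↦1, 1↦3} (+1 more)
R2: no valid match — LHS pattern not found

Answer: [R1]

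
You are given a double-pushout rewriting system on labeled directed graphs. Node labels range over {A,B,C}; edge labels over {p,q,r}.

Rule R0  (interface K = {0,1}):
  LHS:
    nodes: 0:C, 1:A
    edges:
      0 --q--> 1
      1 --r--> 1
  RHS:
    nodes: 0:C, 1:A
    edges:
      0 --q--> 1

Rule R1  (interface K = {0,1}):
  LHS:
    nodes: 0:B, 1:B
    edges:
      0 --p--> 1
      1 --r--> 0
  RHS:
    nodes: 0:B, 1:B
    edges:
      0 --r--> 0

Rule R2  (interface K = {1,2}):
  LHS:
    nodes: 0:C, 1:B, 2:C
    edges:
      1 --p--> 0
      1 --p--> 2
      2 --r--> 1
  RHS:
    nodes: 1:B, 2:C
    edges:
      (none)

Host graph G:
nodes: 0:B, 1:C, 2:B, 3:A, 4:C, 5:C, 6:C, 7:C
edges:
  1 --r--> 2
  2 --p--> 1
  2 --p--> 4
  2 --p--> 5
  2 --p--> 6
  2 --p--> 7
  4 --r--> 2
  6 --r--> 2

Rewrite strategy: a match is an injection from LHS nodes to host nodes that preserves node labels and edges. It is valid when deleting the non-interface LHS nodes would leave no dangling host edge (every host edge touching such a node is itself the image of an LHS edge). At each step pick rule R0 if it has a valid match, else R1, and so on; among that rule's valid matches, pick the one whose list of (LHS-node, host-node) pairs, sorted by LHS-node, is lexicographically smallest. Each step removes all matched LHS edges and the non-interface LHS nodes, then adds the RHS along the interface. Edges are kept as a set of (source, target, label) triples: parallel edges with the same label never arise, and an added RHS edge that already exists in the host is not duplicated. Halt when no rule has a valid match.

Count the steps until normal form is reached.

start.  V:8 E:8  edges: 1-r->2 2-p->1 2-p->4 2-p->5 2-p->6 2-p->7 4-r->2 6-r->2
1. fire R2 via {0↦5, 1↦2, 2↦1}  →  V:7 E:5  edges: 2-p->4 2-p->6 2-p->7 4-r->2 6-r->2
2. fire R2 via {0↦7, 1↦2, 2↦4}  →  V:6 E:2  edges: 2-p->6 6-r->2
final graph: no rule applies after step 2

Answer: 2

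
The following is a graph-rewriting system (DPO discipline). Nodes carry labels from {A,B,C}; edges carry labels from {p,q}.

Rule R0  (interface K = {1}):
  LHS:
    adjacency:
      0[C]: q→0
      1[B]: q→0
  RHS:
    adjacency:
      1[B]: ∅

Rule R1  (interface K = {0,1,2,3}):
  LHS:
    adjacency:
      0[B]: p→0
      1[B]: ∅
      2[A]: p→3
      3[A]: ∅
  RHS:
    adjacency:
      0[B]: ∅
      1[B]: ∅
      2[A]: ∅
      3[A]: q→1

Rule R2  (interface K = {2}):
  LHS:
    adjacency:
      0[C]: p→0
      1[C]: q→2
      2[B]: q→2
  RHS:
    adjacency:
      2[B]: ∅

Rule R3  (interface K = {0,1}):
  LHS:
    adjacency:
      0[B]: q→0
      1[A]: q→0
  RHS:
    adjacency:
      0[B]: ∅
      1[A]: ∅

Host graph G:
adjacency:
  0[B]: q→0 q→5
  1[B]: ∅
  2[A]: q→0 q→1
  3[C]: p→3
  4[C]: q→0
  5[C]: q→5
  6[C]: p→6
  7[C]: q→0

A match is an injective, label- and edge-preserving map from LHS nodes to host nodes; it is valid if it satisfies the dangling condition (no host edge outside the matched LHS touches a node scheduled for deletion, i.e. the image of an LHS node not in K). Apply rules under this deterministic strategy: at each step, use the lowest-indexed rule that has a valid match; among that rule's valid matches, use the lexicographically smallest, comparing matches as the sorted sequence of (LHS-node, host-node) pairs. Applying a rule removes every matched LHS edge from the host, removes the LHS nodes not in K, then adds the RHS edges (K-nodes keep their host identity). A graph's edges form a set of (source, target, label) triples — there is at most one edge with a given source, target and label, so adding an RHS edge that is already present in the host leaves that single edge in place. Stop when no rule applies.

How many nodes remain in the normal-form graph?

start.  V:8 E:9  edges: 0-q->0 0-q->5 2-q->0 2-q->1 3-p->3 4-q->0 5-q->5 6-p->6 7-q->0
1. fire R0 via {0↦5, 1↦0}  →  V:7 E:7  edges: 0-q->0 2-q->0 2-q->1 3-p->3 4-q->0 6-p->6 7-q->0
2. fire R2 via {0↦3, 1↦4, 2↦0}  →  V:5 E:4  edges: 2-q->0 2-q->1 6-p->6 7-q->0
halt: no rule applies after step 2
NF nodes: {0:B, 1:B, 2:A, 6:C, 7:C}

Answer: 5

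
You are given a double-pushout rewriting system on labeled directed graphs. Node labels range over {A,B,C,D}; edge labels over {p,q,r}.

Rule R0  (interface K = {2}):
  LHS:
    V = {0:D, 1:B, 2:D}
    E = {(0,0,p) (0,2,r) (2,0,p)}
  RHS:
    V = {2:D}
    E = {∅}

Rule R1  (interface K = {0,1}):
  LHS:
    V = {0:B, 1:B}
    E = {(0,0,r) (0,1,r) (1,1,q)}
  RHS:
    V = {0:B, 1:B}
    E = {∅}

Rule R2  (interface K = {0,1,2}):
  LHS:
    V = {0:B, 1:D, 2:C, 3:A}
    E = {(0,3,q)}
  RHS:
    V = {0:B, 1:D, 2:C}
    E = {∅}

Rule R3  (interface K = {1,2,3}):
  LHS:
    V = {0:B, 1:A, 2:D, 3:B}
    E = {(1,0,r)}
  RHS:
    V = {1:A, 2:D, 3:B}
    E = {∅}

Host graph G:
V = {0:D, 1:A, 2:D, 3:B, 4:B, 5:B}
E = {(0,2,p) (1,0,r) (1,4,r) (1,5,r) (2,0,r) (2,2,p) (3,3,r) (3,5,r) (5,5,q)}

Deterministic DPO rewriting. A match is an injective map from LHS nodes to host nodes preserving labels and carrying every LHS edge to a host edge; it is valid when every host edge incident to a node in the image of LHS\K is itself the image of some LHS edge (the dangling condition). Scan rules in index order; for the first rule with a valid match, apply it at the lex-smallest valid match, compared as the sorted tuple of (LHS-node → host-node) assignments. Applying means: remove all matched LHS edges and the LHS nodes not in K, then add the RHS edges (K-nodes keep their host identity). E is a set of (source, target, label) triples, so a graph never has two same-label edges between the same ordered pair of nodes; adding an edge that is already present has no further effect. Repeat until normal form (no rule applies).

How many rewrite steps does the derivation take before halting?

Answer: 3

Steps:
start.  V:6 E:9  edges: 0-p->2 1-r->0 1-r->4 1-r->5 2-r->0 2-p->2 3-r->3 3-r->5 5-q->5
1. fire R1 via {0↦3, 1↦5}  →  V:6 E:6  edges: 0-p->2 1-r->0 1-r->4 1-r->5 2-r->0 2-p->2
2. fire R0 via {0↦2, 1↦3, 2↦0}  →  V:4 E:3  edges: 1-r->0 1-r->4 1-r->5
3. fire R3 via {0↦4, 1↦1, 2↦0, 3↦5}  →  V:3 E:2  edges: 1-r->0 1-r->5
normal form: no rule applies after step 3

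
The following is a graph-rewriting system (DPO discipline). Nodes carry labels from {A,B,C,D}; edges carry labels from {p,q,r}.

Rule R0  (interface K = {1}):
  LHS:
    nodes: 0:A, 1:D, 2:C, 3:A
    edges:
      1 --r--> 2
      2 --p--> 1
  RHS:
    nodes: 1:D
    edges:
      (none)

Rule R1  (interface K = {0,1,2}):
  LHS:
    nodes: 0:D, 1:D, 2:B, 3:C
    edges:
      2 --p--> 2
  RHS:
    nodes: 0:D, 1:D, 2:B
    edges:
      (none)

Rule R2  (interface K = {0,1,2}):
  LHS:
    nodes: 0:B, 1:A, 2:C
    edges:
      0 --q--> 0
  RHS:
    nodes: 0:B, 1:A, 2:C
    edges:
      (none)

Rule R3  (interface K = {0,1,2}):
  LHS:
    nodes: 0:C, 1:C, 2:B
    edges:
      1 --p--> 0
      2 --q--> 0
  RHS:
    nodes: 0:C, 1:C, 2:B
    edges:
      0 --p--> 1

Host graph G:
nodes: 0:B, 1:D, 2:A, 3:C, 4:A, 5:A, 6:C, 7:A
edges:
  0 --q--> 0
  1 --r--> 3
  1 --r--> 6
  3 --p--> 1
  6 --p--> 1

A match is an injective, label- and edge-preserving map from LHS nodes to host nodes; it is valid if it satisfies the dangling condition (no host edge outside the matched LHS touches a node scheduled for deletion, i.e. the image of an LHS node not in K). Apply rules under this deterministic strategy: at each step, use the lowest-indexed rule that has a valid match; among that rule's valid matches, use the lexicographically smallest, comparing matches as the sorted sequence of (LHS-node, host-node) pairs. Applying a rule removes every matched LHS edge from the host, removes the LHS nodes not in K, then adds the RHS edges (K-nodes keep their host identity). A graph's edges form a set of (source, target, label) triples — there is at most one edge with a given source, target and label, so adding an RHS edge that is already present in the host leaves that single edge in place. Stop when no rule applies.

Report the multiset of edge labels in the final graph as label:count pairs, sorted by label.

[0] host  ⇒  8 nodes, 5 edges  {0-q->0 1-r->3 1-r->6 3-p->1 6-p->1}
[1] R0 @ {0↦2, 1↦1, 2↦3, 3↦4}  ⇒  5 nodes, 3 edges  {0-q->0 1-r->6 6-p->1}
[2] R0 @ {0↦5, 1↦1, 2↦6, 3↦7}  ⇒  2 nodes, 1 edges  {0-q->0}
normal form: no rule applies after step 2
NF edges: [(0, 0, 'q')]

Answer: q:1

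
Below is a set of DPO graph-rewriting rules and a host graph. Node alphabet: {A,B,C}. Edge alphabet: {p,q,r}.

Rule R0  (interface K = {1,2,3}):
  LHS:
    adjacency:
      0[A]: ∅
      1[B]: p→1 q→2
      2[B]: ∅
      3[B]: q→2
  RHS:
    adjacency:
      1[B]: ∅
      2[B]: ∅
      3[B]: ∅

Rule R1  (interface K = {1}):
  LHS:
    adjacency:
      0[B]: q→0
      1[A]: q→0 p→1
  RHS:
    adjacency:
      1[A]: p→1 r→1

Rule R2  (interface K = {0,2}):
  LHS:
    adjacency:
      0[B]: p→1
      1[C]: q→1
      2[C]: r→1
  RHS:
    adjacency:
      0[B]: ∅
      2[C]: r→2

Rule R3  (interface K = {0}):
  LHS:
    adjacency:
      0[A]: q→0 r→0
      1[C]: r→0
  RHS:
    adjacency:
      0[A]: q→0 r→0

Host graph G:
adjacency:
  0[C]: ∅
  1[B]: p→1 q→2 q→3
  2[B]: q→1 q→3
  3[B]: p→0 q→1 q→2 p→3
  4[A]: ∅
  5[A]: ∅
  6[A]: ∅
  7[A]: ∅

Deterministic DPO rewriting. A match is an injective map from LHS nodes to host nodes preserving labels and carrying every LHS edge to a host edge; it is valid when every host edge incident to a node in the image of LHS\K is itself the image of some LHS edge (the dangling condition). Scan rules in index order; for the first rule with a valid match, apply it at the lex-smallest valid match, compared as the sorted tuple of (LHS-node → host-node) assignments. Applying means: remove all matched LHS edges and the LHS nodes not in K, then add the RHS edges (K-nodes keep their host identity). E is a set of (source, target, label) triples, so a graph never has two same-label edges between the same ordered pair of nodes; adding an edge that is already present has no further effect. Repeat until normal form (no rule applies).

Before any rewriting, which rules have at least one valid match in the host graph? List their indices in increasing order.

Answer: [R0]

Rewrite trace:
R0: 16 valid matches — {0↦4, 1↦1, 2↦2, 3↦3}, {0↦4, 1↦1, 2↦3, 3↦2}, {0↦4, 1↦3, 2↦1, 3↦2} (+13 more)
R1: no valid match — LHS pattern not found
R2: no valid match — LHS pattern not found
R3: no valid match — LHS pattern not found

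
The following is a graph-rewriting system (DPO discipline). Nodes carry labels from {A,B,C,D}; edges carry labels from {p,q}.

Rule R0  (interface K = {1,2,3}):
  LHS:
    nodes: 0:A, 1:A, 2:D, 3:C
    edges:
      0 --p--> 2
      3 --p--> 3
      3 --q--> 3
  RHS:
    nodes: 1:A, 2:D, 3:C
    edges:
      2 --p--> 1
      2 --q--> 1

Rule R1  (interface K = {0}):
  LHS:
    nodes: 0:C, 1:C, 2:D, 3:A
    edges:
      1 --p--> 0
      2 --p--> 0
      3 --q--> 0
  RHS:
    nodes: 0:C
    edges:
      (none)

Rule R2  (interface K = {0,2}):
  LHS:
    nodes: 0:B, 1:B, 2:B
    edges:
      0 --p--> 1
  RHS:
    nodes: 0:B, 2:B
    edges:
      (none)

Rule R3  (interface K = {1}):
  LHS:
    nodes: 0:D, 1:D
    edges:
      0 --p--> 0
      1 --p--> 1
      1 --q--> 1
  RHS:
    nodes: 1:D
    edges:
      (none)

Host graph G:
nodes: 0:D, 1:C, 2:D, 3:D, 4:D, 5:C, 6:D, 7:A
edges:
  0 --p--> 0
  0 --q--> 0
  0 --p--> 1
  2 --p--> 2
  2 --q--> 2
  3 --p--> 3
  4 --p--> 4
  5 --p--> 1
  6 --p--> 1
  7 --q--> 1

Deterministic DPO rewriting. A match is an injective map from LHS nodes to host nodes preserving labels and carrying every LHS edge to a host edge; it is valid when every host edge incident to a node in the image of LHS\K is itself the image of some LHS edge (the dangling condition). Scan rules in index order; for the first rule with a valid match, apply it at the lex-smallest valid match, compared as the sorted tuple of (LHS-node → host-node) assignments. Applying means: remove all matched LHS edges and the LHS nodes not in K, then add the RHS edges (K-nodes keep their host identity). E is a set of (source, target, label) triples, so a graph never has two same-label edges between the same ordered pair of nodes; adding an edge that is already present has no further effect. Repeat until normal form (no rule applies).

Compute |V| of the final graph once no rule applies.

initial: |V|=8 |E|=10  E = 0-p->0 0-q->0 0-p->1 2-p->2 2-q->2 3-p->3 4-p->4 5-p->1 6-p->1 7-q->1
step 1: apply R1 at {0↦1, 1↦5, 2↦6, 3↦7}  → |V|=5 |E|=7  E = 0-p->0 0-q->0 0-p->1 2-p->2 2-q->2 3-p->3 4-p->4
step 2: apply R3 at {0↦3, 1↦0}  → |V|=4 |E|=4  E = 0-p->1 2-p->2 2-q->2 4-p->4
step 3: apply R3 at {0↦4, 1↦2}  → |V|=3 |E|=1  E = 0-p->1
halt: no rule applies after step 3
NF nodes: {0:D, 1:C, 2:D}

Answer: 3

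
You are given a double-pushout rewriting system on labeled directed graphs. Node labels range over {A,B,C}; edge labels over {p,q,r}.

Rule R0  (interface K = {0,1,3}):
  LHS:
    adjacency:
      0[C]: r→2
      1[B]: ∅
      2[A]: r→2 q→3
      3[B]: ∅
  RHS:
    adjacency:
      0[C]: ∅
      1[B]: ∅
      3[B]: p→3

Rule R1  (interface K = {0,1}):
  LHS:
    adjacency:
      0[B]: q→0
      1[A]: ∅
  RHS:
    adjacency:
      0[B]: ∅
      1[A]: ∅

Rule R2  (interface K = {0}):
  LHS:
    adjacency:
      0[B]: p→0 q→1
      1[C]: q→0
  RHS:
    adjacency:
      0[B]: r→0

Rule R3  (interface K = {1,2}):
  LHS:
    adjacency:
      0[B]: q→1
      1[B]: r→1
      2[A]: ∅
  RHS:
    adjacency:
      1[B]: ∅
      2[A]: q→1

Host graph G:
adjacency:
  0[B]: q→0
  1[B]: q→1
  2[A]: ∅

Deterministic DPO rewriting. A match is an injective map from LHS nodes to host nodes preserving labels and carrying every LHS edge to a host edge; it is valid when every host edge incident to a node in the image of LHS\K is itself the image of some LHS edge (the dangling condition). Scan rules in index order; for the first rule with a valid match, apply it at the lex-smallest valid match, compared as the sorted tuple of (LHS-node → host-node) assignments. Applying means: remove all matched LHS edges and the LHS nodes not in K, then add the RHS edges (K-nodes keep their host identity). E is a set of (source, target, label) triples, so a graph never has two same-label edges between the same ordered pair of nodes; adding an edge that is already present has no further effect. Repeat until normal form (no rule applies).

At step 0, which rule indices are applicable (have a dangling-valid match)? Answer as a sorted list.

Answer: [R1]

Derivation:
R0: no valid match — LHS pattern not found
R1: 2 valid matches — {0↦0, 1↦2}, {0↦1, 1↦2}
R2: no valid match — LHS pattern not found
R3: no valid match — LHS pattern not found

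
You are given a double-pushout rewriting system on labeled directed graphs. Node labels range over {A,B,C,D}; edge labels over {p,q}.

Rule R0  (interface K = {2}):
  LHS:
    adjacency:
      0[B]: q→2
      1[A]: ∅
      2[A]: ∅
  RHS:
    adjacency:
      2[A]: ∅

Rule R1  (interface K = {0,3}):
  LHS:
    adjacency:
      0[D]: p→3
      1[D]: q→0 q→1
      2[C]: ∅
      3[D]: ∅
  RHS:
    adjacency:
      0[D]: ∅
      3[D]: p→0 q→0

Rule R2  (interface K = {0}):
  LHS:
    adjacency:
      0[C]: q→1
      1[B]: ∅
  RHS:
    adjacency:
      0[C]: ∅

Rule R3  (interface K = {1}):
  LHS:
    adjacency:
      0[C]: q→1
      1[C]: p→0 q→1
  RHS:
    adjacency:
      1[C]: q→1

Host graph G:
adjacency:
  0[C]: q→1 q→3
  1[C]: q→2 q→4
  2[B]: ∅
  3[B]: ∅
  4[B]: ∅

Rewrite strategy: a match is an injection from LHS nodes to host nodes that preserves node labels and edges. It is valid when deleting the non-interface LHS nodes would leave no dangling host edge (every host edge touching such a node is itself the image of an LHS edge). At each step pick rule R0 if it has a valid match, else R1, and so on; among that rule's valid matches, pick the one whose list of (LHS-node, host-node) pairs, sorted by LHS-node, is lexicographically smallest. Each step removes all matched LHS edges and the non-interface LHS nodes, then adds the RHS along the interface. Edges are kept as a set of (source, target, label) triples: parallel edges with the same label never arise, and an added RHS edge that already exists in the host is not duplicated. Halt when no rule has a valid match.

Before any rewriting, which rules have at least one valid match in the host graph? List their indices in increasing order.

R0: no valid match — LHS pattern not found
R1: no valid match — LHS pattern not found
R2: 3 valid matches — {0↦0, 1↦3}, {0↦1, 1↦2}, {0↦1, 1↦4}
R3: no valid match — LHS pattern not found

Answer: [R2]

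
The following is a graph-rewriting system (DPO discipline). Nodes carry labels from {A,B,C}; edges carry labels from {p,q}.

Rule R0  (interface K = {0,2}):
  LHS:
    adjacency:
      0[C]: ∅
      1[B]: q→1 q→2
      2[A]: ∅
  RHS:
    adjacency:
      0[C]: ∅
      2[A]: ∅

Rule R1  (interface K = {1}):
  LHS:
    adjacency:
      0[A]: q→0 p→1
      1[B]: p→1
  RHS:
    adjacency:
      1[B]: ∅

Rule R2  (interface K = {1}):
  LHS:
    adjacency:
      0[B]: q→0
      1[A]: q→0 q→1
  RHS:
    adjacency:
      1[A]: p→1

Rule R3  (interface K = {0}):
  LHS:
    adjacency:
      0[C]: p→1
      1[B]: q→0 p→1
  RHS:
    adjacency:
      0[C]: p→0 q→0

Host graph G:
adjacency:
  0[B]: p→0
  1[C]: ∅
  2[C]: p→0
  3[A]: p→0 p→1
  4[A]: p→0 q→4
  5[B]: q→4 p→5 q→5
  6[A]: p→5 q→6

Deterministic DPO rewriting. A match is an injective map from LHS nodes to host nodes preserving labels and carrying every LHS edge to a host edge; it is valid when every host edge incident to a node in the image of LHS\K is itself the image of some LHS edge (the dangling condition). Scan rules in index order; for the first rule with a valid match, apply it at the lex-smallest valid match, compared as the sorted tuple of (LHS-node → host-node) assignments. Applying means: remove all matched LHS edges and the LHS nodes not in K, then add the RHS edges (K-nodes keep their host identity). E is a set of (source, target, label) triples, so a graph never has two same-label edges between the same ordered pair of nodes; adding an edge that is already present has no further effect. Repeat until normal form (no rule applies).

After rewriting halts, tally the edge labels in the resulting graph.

[0] host  ⇒  7 nodes, 11 edges  {0-p->0 2-p->0 3-p->0 3-p->1 4-p->0 4-q->4 5-q->4 5-p->5 5-q->5 6-p->5 6-q->6}
[1] R1 @ {0↦6, 1↦5}  ⇒  6 nodes, 8 edges  {0-p->0 2-p->0 3-p->0 3-p->1 4-p->0 4-q->4 5-q->4 5-q->5}
[2] R0 @ {0↦1, 1↦5, 2↦4}  ⇒  5 nodes, 6 edges  {0-p->0 2-p->0 3-p->0 3-p->1 4-p->0 4-q->4}
[3] R1 @ {0↦4, 1↦0}  ⇒  4 nodes, 3 edges  {2-p->0 3-p->0 3-p->1}
final graph: no rule applies after step 3
NF edges: [(2, 0, 'p'), (3, 0, 'p'), (3, 1, 'p')]

Answer: p:3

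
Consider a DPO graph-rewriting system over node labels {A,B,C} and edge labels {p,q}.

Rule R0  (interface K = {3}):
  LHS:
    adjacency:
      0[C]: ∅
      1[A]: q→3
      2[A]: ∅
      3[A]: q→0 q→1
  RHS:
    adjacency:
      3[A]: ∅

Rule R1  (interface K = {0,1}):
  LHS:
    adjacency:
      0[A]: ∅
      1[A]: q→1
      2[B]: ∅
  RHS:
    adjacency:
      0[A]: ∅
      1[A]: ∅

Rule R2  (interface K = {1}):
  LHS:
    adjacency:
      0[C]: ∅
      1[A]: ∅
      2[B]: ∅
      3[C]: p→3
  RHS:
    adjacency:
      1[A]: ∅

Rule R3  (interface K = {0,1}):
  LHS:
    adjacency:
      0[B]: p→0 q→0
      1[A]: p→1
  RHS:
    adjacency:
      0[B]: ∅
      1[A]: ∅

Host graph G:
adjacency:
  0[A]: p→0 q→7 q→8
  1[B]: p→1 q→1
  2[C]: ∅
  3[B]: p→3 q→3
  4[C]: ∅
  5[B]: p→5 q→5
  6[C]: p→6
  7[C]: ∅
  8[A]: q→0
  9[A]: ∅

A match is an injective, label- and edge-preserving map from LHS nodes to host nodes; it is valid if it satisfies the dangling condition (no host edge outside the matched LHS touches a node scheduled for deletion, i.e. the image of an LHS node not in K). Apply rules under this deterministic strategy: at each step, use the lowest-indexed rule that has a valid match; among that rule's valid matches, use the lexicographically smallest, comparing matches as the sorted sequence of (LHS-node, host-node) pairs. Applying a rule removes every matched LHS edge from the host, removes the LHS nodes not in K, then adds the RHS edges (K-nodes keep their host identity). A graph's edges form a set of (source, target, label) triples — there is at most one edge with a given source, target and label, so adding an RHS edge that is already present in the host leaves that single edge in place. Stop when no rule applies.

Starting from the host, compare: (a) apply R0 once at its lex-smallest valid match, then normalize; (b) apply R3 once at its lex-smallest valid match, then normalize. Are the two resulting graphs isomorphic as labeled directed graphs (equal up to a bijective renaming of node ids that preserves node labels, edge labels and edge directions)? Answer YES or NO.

branch R0-first: apply at {0↦7, 1↦8, 2↦9, 3↦0} → |E|=8, then 2 more step(s) → NF |V|=4 |E|=4 V={0:A, 3:B, 4:C, 5:B} E=3-p->3 3-q->3 5-p->5 5-q->5
branch R3-first: apply at {0↦1, 1↦0} → |E|=8, then 2 more step(s) → NF |V|=4 |E|=4 V={0:A, 3:B, 4:C, 5:B} E=3-p->3 3-q->3 5-p->5 5-q->5
graphs isomorphic (equal up to label-preserving node renaming)

Answer: YES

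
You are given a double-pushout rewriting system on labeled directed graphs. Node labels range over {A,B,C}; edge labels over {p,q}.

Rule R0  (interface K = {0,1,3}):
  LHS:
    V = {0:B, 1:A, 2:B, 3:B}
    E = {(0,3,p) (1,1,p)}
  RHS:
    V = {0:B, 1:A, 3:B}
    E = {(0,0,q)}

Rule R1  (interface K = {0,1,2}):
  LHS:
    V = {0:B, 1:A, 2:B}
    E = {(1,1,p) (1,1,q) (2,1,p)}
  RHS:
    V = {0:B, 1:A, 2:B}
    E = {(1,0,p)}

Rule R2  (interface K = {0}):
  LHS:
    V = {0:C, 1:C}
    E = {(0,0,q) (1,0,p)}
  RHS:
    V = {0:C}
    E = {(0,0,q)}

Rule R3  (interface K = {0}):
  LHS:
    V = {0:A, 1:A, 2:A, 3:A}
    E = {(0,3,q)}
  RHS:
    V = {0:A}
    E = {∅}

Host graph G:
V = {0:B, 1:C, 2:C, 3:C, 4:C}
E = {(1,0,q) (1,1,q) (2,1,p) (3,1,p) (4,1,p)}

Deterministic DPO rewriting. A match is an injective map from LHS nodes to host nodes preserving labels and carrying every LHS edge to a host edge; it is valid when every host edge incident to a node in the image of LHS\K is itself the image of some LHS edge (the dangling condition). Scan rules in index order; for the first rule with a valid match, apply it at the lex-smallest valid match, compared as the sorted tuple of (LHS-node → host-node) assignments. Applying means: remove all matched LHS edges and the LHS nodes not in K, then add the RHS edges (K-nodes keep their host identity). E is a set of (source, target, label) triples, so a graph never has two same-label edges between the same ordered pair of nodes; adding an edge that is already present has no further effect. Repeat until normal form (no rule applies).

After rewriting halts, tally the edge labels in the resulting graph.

Answer: q:2

Steps:
start.  V:5 E:5  edges: 1-q->0 1-q->1 2-p->1 3-p->1 4-p->1
1. fire R2 via {0↦1, 1↦2}  →  V:4 E:4  edges: 1-q->0 1-q->1 3-p->1 4-p->1
2. fire R2 via {0↦1, 1↦3}  →  V:3 E:3  edges: 1-q->0 1-q->1 4-p->1
3. fire R2 via {0↦1, 1↦4}  →  V:2 E:2  edges: 1-q->0 1-q->1
halt: no rule applies after step 3
NF edges: [(1, 0, 'q'), (1, 1, 'q')]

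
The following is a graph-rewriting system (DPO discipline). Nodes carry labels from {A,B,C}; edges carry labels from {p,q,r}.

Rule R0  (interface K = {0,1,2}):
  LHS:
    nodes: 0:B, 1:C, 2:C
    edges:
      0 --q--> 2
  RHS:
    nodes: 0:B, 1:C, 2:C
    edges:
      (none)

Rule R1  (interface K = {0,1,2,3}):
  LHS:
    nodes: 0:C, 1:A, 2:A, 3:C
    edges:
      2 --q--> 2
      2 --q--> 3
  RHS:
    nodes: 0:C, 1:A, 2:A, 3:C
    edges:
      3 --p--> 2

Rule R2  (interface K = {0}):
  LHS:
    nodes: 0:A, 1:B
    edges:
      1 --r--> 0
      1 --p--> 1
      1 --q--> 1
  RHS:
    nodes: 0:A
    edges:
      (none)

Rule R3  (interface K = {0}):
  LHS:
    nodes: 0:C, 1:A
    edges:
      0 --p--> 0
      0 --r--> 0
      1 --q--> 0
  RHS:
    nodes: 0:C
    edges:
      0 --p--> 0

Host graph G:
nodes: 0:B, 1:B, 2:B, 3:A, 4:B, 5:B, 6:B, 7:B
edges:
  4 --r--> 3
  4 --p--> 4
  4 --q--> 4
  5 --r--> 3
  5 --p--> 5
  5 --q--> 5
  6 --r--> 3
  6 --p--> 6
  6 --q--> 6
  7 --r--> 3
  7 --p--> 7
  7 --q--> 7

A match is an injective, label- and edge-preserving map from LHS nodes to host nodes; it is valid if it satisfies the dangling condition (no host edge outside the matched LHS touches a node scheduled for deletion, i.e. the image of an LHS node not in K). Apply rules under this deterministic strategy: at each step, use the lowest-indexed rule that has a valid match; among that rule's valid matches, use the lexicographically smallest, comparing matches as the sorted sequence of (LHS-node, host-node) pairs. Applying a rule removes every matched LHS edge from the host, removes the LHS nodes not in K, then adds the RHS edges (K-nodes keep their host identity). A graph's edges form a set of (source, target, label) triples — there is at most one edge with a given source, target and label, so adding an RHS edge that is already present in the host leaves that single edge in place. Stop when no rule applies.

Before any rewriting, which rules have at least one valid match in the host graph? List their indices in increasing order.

R0: no valid match — LHS pattern not found
R1: no valid match — LHS pattern not found
R2: 4 valid matches — {0↦3, 1↦4}, {0↦3, 1↦5}, {0↦3, 1↦6} (+1 more)
R3: no valid match — LHS pattern not found

Answer: [R2]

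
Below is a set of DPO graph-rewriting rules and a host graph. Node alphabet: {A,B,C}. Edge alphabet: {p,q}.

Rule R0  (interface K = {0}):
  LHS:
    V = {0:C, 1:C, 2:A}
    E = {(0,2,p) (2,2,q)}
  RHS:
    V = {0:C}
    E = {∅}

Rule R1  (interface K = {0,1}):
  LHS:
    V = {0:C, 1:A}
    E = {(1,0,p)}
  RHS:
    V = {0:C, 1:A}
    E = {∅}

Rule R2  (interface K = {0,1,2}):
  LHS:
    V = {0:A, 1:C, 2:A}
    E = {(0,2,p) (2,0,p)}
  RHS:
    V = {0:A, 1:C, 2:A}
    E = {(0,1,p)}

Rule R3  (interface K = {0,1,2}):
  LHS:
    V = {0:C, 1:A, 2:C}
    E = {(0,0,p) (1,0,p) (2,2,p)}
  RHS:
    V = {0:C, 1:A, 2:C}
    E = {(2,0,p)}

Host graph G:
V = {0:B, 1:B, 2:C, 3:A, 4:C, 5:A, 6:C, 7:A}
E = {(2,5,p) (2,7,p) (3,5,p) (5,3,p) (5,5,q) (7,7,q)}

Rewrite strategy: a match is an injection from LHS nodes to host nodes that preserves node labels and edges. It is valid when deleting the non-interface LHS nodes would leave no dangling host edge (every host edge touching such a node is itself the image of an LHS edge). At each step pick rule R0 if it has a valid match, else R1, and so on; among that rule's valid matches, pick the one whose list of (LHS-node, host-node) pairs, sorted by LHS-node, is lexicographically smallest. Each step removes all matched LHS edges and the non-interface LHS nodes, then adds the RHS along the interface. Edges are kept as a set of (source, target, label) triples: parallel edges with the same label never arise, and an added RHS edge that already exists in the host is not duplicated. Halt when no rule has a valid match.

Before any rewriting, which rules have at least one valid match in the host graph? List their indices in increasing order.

R0: 2 valid matches — {0↦2, 1↦4, 2↦7}, {0↦2, 1↦6, 2↦7}
R1: no valid match — LHS pattern not found
R2: 6 valid matches — {0↦3, 1↦2, 2↦5}, {0↦3, 1↦4, 2↦5}, {0↦3, 1↦6, 2↦5} (+3 more)
R3: no valid match — LHS pattern not found

Answer: [R0,R2]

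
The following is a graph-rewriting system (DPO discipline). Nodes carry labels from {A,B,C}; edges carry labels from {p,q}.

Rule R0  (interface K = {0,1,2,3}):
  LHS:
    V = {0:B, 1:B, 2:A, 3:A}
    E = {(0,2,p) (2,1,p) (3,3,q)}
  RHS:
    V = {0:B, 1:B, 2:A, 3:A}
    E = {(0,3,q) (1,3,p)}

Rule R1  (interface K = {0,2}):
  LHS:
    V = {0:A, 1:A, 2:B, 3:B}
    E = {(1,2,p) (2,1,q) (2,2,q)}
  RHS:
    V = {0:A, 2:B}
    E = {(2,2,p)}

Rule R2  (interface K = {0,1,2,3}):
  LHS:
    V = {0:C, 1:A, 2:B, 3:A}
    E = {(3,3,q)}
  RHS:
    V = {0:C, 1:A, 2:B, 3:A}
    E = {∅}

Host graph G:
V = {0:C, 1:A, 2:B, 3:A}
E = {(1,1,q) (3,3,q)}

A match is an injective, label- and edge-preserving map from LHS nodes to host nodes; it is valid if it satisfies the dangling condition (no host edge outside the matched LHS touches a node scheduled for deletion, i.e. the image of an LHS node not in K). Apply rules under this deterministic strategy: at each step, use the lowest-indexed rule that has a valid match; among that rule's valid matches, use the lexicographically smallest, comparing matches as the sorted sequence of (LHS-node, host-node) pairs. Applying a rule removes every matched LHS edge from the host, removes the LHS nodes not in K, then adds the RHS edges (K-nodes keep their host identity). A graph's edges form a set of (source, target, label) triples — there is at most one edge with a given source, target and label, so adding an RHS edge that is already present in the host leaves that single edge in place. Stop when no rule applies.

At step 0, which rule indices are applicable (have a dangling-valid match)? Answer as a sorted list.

Answer: [R2]

Rewrite trace:
R0: no valid match — LHS pattern not found
R1: no valid match — LHS pattern not found
R2: 2 valid matches — {0↦0, 1↦1, 2↦2, 3↦3}, {0↦0, 1↦3, 2↦2, 3↦1}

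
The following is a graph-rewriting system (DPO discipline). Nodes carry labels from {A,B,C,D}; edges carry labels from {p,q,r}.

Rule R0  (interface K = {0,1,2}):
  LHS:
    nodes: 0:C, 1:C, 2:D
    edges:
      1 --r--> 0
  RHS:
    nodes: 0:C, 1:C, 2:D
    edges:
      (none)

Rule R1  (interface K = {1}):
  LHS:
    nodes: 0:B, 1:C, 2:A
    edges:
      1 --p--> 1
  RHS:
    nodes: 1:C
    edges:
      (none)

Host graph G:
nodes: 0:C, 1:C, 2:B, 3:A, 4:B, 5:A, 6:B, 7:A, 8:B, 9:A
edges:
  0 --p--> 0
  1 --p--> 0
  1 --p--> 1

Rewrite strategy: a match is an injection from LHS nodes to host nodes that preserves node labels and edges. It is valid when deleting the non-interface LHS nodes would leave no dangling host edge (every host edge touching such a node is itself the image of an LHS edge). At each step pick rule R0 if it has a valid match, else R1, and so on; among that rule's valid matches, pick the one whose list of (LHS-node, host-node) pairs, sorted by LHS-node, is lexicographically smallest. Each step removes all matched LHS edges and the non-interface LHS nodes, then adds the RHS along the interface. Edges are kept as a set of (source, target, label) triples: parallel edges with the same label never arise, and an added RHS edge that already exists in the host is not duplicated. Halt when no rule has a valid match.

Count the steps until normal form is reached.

initial: |V|=10 |E|=3  E = 0-p->0 1-p->0 1-p->1
step 1: apply R1 at {0↦2, 1↦0, 2↦3}  → |V|=8 |E|=2  E = 1-p->0 1-p->1
step 2: apply R1 at {0↦4, 1↦1, 2↦5}  → |V|=6 |E|=1  E = 1-p->0
normal form: no rule applies after step 2

Answer: 2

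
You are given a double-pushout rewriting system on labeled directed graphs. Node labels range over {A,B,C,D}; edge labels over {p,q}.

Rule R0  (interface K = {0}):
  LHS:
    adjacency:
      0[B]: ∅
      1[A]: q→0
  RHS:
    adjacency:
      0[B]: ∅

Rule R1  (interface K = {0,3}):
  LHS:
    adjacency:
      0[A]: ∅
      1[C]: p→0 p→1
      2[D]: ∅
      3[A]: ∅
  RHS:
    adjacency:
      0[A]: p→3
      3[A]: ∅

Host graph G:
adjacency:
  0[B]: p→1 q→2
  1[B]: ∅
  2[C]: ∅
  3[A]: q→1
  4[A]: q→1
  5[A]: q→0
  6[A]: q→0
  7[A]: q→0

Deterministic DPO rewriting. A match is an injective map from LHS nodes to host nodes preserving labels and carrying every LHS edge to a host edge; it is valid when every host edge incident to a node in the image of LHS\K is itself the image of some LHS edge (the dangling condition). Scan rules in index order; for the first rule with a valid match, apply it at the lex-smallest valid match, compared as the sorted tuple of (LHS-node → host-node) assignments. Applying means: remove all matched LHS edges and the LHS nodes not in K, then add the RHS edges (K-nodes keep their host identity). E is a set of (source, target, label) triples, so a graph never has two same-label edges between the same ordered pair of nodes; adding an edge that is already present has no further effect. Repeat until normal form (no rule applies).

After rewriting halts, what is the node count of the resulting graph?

Answer: 3

Rewrite trace:
start.  V:8 E:7  edges: 0-p->1 0-q->2 3-q->1 4-q->1 5-q->0 6-q->0 7-q->0
1. fire R0 via {0↦0, 1↦5}  →  V:7 E:6  edges: 0-p->1 0-q->2 3-q->1 4-q->1 6-q->0 7-q->0
2. fire R0 via {0↦0, 1↦6}  →  V:6 E:5  edges: 0-p->1 0-q->2 3-q->1 4-q->1 7-q->0
3. fire R0 via {0↦0, 1↦7}  →  V:5 E:4  edges: 0-p->1 0-q->2 3-q->1 4-q->1
4. fire R0 via {0↦1, 1↦3}  →  V:4 E:3  edges: 0-p->1 0-q->2 4-q->1
5. fire R0 via {0↦1, 1↦4}  →  V:3 E:2  edges: 0-p->1 0-q->2
halt: no rule applies after step 5
NF nodes: {0:B, 1:B, 2:C}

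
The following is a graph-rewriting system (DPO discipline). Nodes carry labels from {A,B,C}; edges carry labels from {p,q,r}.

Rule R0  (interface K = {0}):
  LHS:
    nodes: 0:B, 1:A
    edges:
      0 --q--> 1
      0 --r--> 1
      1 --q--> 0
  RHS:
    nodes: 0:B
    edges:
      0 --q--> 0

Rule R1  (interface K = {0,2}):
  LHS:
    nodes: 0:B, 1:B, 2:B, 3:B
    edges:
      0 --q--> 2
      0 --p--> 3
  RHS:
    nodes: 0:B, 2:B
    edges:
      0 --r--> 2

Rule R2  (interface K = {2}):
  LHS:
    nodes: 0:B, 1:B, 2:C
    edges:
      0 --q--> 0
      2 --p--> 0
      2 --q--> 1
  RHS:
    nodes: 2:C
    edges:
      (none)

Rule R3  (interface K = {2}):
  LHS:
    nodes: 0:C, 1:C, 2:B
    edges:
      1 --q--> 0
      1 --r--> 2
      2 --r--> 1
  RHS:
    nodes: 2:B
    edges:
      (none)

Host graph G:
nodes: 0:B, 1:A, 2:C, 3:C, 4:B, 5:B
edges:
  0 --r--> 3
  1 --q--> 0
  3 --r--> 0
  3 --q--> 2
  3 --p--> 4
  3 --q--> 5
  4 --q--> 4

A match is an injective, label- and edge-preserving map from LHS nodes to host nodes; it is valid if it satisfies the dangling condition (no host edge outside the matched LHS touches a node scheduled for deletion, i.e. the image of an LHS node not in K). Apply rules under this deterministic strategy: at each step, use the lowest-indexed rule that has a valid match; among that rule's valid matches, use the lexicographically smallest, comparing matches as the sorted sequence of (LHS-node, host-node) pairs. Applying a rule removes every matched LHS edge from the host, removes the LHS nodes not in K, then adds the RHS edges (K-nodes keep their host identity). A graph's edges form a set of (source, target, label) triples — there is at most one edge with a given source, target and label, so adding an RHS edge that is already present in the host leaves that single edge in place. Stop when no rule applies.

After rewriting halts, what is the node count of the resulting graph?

initial: |V|=6 |E|=7  E = 0-r->3 1-q->0 3-r->0 3-q->2 3-p->4 3-q->5 4-q->4
step 1: apply R2 at {0↦4, 1↦5, 2↦3}  → |V|=4 |E|=4  E = 0-r->3 1-q->0 3-r->0 3-q->2
step 2: apply R3 at {0↦2, 1↦3, 2↦0}  → |V|=2 |E|=1  E = 1-q->0
normal form: no rule applies after step 2
NF nodes: {0:B, 1:A}

Answer: 2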